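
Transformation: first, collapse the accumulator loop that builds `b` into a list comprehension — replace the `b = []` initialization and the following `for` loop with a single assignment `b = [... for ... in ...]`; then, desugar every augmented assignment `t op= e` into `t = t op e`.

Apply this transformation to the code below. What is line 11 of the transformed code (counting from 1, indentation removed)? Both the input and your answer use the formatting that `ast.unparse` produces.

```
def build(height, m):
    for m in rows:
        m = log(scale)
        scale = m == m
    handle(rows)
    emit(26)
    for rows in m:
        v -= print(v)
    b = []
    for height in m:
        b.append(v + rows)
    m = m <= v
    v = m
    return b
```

v = m

Transformed code:
def build(height, m):
    for m in rows:
        m = log(scale)
        scale = m == m
    handle(rows)
    emit(26)
    for rows in m:
        v = v - print(v)
    b = [v + rows for height in m]
    m = m <= v
    v = m
    return b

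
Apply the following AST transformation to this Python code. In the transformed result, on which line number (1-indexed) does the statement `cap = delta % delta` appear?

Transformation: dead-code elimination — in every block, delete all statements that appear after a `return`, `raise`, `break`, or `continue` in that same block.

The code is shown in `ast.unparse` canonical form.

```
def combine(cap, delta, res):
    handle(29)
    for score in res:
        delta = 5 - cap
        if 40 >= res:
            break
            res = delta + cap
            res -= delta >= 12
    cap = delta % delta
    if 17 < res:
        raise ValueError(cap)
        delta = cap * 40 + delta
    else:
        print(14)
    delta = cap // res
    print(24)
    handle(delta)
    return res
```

Transformed code:
def combine(cap, delta, res):
    handle(29)
    for score in res:
        delta = 5 - cap
        if 40 >= res:
            break
    cap = delta % delta
    if 17 < res:
        raise ValueError(cap)
    else:
        print(14)
    delta = cap // res
    print(24)
    handle(delta)
    return res

7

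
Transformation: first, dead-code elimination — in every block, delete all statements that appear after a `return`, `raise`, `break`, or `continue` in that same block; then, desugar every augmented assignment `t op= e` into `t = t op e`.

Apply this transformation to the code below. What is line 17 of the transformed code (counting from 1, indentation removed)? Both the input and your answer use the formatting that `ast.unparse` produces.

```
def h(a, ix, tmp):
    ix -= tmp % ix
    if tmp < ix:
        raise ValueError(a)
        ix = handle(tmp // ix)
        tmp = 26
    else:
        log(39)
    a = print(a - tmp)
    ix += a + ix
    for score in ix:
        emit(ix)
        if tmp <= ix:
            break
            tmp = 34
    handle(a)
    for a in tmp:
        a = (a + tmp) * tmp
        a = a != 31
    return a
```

Transformed code:
def h(a, ix, tmp):
    ix = ix - tmp % ix
    if tmp < ix:
        raise ValueError(a)
    else:
        log(39)
    a = print(a - tmp)
    ix = ix + (a + ix)
    for score in ix:
        emit(ix)
        if tmp <= ix:
            break
    handle(a)
    for a in tmp:
        a = (a + tmp) * tmp
        a = a != 31
    return a

return a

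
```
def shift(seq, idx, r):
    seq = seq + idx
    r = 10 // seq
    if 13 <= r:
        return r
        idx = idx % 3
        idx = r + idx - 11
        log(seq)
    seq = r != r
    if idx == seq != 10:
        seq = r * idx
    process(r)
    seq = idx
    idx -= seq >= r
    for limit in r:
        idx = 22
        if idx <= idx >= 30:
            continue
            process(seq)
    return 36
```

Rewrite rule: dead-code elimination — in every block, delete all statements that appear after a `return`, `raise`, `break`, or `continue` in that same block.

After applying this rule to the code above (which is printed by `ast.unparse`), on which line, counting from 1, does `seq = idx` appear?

Transformed code:
def shift(seq, idx, r):
    seq = seq + idx
    r = 10 // seq
    if 13 <= r:
        return r
    seq = r != r
    if idx == seq != 10:
        seq = r * idx
    process(r)
    seq = idx
    idx -= seq >= r
    for limit in r:
        idx = 22
        if idx <= idx >= 30:
            continue
    return 36

10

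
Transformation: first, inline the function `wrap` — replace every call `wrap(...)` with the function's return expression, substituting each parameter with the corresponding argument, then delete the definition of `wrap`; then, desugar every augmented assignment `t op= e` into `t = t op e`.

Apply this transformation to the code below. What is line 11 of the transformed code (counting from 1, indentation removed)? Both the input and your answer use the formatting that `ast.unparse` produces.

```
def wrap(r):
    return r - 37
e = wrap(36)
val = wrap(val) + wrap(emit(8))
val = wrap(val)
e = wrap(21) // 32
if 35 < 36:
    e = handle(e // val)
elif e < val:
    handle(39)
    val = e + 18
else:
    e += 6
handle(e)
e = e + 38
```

e = e + 6

Transformed code:
e = 36 - 37
val = val - 37 + (emit(8) - 37)
val = val - 37
e = (21 - 37) // 32
if 35 < 36:
    e = handle(e // val)
elif e < val:
    handle(39)
    val = e + 18
else:
    e = e + 6
handle(e)
e = e + 38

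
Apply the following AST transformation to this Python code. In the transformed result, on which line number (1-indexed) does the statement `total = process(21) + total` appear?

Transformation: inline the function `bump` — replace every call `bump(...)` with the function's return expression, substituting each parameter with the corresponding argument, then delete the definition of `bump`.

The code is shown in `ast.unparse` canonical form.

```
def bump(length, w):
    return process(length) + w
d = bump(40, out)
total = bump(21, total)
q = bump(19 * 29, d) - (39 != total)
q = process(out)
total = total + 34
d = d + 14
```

2

Transformed code:
d = process(40) + out
total = process(21) + total
q = process(19 * 29) + d - (39 != total)
q = process(out)
total = total + 34
d = d + 14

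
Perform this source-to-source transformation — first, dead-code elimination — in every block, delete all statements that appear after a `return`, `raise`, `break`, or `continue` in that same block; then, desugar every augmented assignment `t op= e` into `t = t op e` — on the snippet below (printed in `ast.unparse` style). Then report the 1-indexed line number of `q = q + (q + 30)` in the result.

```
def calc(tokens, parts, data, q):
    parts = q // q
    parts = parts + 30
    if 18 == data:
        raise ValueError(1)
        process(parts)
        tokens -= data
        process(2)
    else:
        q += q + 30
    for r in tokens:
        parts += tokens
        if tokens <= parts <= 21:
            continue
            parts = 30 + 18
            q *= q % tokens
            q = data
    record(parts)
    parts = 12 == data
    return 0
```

Transformed code:
def calc(tokens, parts, data, q):
    parts = q // q
    parts = parts + 30
    if 18 == data:
        raise ValueError(1)
    else:
        q = q + (q + 30)
    for r in tokens:
        parts = parts + tokens
        if tokens <= parts <= 21:
            continue
    record(parts)
    parts = 12 == data
    return 0

7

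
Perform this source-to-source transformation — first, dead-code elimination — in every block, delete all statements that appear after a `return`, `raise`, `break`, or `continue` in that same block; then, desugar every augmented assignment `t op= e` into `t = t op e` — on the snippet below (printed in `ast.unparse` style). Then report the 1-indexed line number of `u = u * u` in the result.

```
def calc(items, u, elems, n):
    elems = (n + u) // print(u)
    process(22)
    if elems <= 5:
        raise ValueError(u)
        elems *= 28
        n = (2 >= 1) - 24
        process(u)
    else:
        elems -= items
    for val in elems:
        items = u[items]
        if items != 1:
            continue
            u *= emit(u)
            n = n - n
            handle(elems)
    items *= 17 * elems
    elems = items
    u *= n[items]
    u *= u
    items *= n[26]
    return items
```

Transformed code:
def calc(items, u, elems, n):
    elems = (n + u) // print(u)
    process(22)
    if elems <= 5:
        raise ValueError(u)
    else:
        elems = elems - items
    for val in elems:
        items = u[items]
        if items != 1:
            continue
    items = items * (17 * elems)
    elems = items
    u = u * n[items]
    u = u * u
    items = items * n[26]
    return items

15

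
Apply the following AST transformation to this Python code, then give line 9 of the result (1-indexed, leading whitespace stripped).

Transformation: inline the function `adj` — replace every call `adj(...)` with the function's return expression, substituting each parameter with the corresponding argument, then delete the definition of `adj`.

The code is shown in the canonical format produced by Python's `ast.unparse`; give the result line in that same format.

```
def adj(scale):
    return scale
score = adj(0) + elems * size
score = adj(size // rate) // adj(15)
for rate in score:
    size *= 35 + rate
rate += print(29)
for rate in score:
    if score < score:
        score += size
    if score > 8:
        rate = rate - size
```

if score > 8:

Transformed code:
score = 0 + elems * size
score = size // rate // 15
for rate in score:
    size *= 35 + rate
rate += print(29)
for rate in score:
    if score < score:
        score += size
    if score > 8:
        rate = rate - size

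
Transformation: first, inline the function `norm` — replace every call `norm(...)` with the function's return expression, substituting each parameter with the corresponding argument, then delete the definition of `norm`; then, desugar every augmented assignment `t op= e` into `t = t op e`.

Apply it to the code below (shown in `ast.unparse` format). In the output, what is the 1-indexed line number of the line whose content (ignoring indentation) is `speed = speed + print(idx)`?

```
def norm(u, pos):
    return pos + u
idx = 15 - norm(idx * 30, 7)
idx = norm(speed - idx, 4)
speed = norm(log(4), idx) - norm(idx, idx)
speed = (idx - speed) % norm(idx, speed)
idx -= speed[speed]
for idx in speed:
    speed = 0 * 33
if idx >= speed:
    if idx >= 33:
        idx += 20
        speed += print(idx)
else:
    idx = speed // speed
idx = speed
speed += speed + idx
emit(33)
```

11

Transformed code:
idx = 15 - (7 + idx * 30)
idx = 4 + (speed - idx)
speed = idx + log(4) - (idx + idx)
speed = (idx - speed) % (speed + idx)
idx = idx - speed[speed]
for idx in speed:
    speed = 0 * 33
if idx >= speed:
    if idx >= 33:
        idx = idx + 20
        speed = speed + print(idx)
else:
    idx = speed // speed
idx = speed
speed = speed + (speed + idx)
emit(33)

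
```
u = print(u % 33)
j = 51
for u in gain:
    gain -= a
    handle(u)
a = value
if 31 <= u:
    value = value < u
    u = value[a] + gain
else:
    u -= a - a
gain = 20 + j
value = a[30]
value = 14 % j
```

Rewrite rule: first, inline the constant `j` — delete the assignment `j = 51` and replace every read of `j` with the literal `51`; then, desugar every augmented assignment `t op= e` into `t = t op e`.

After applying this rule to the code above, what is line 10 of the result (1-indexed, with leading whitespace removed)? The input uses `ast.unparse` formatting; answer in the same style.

Transformed code:
u = print(u % 33)
for u in gain:
    gain = gain - a
    handle(u)
a = value
if 31 <= u:
    value = value < u
    u = value[a] + gain
else:
    u = u - (a - a)
gain = 20 + 51
value = a[30]
value = 14 % 51

u = u - (a - a)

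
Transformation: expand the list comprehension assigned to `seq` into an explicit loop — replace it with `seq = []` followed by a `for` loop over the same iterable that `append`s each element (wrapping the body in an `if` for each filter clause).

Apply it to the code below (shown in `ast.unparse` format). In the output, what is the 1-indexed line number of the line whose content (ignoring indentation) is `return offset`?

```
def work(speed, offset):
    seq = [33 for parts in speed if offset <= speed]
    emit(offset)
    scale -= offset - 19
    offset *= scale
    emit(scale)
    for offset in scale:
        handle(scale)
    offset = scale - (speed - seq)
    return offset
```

13

Transformed code:
def work(speed, offset):
    seq = []
    for parts in speed:
        if offset <= speed:
            seq.append(33)
    emit(offset)
    scale -= offset - 19
    offset *= scale
    emit(scale)
    for offset in scale:
        handle(scale)
    offset = scale - (speed - seq)
    return offset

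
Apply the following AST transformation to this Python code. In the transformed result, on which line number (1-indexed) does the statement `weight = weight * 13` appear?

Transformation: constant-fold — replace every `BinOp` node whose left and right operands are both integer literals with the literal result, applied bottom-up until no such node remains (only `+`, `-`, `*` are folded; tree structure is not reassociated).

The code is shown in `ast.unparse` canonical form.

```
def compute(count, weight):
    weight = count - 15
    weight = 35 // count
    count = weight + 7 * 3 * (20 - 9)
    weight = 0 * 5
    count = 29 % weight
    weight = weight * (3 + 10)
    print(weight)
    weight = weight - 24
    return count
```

Transformed code:
def compute(count, weight):
    weight = count - 15
    weight = 35 // count
    count = weight + 231
    weight = 0
    count = 29 % weight
    weight = weight * 13
    print(weight)
    weight = weight - 24
    return count

7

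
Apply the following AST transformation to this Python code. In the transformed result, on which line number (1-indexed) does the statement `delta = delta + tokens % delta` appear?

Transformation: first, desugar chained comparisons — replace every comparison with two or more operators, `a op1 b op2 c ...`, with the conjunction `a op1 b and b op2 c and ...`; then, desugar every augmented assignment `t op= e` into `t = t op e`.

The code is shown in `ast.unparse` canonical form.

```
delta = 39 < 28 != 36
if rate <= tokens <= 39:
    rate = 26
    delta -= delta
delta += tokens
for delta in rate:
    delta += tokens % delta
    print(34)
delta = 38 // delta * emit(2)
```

Transformed code:
delta = 39 < 28 and 28 != 36
if rate <= tokens and tokens <= 39:
    rate = 26
    delta = delta - delta
delta = delta + tokens
for delta in rate:
    delta = delta + tokens % delta
    print(34)
delta = 38 // delta * emit(2)

7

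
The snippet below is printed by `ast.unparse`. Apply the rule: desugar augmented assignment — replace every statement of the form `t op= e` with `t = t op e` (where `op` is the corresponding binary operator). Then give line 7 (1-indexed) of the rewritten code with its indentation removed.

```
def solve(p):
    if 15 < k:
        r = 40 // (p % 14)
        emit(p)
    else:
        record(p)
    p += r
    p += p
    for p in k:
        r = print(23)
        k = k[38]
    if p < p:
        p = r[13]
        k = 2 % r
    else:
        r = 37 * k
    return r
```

Transformed code:
def solve(p):
    if 15 < k:
        r = 40 // (p % 14)
        emit(p)
    else:
        record(p)
    p = p + r
    p = p + p
    for p in k:
        r = print(23)
        k = k[38]
    if p < p:
        p = r[13]
        k = 2 % r
    else:
        r = 37 * k
    return r

p = p + r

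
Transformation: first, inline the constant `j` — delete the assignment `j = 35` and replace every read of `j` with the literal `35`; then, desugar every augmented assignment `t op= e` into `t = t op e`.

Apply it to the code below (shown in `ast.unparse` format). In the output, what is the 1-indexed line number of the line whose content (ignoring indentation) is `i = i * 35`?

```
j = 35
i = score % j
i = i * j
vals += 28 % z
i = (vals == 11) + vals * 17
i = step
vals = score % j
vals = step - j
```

2

Transformed code:
i = score % 35
i = i * 35
vals = vals + 28 % z
i = (vals == 11) + vals * 17
i = step
vals = score % 35
vals = step - 35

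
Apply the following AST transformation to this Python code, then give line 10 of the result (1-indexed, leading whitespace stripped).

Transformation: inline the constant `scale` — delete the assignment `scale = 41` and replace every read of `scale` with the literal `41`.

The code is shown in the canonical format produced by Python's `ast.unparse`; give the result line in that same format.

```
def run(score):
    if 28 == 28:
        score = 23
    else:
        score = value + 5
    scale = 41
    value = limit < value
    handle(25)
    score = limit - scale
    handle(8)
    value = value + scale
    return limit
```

value = value + 41

Transformed code:
def run(score):
    if 28 == 28:
        score = 23
    else:
        score = value + 5
    value = limit < value
    handle(25)
    score = limit - 41
    handle(8)
    value = value + 41
    return limit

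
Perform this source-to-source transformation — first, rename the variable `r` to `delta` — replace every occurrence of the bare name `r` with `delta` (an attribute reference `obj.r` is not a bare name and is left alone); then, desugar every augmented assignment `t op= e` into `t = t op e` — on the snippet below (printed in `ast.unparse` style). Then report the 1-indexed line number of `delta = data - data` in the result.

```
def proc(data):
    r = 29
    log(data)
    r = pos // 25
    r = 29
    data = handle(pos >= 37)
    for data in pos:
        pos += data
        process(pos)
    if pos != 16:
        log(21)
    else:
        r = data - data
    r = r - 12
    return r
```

13

Transformed code:
def proc(data):
    delta = 29
    log(data)
    delta = pos // 25
    delta = 29
    data = handle(pos >= 37)
    for data in pos:
        pos = pos + data
        process(pos)
    if pos != 16:
        log(21)
    else:
        delta = data - data
    delta = delta - 12
    return delta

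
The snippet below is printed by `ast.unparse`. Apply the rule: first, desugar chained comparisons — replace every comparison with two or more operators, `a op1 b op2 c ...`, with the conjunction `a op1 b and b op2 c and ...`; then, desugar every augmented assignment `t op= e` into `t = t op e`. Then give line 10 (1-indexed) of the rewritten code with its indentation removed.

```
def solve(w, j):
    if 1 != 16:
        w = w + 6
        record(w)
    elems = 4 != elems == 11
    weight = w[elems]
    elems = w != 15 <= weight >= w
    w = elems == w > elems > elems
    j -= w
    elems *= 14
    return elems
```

elems = elems * 14

Transformed code:
def solve(w, j):
    if 1 != 16:
        w = w + 6
        record(w)
    elems = 4 != elems and elems == 11
    weight = w[elems]
    elems = w != 15 and 15 <= weight and (weight >= w)
    w = elems == w and w > elems and (elems > elems)
    j = j - w
    elems = elems * 14
    return elems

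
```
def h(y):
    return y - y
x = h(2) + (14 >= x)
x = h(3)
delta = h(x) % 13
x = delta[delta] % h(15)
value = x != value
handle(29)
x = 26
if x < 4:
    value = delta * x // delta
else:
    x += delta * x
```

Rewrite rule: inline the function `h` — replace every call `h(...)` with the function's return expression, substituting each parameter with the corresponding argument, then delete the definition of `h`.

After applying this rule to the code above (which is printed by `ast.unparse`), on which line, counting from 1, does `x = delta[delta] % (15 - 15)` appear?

4

Transformed code:
x = 2 - 2 + (14 >= x)
x = 3 - 3
delta = (x - x) % 13
x = delta[delta] % (15 - 15)
value = x != value
handle(29)
x = 26
if x < 4:
    value = delta * x // delta
else:
    x += delta * x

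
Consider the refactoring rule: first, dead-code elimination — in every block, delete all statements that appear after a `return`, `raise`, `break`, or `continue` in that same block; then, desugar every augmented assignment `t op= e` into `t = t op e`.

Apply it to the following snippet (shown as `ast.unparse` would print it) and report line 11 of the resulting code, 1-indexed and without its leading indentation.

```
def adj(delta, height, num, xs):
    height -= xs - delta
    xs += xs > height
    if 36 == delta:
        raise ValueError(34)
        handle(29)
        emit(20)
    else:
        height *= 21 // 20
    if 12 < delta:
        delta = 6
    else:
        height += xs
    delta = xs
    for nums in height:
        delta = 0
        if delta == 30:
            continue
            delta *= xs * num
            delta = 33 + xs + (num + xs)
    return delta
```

height = height + xs

Transformed code:
def adj(delta, height, num, xs):
    height = height - (xs - delta)
    xs = xs + (xs > height)
    if 36 == delta:
        raise ValueError(34)
    else:
        height = height * (21 // 20)
    if 12 < delta:
        delta = 6
    else:
        height = height + xs
    delta = xs
    for nums in height:
        delta = 0
        if delta == 30:
            continue
    return delta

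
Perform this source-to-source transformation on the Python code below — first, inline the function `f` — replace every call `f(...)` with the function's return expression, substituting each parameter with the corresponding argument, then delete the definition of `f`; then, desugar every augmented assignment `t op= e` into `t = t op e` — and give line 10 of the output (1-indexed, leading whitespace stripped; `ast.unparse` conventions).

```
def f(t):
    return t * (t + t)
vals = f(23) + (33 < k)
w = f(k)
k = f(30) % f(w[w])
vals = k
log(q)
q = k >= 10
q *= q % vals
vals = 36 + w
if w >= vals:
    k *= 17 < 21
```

Transformed code:
vals = 23 * (23 + 23) + (33 < k)
w = k * (k + k)
k = 30 * (30 + 30) % (w[w] * (w[w] + w[w]))
vals = k
log(q)
q = k >= 10
q = q * (q % vals)
vals = 36 + w
if w >= vals:
    k = k * (17 < 21)

k = k * (17 < 21)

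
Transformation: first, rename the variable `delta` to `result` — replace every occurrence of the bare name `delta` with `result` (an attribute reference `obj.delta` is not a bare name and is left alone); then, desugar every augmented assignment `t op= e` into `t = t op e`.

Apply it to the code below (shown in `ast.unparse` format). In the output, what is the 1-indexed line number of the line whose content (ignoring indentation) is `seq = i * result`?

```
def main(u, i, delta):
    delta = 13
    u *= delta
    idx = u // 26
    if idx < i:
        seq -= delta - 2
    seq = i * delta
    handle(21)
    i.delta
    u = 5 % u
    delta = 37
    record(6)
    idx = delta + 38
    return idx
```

7

Transformed code:
def main(u, i, result):
    result = 13
    u = u * result
    idx = u // 26
    if idx < i:
        seq = seq - (result - 2)
    seq = i * result
    handle(21)
    i.delta
    u = 5 % u
    result = 37
    record(6)
    idx = result + 38
    return idx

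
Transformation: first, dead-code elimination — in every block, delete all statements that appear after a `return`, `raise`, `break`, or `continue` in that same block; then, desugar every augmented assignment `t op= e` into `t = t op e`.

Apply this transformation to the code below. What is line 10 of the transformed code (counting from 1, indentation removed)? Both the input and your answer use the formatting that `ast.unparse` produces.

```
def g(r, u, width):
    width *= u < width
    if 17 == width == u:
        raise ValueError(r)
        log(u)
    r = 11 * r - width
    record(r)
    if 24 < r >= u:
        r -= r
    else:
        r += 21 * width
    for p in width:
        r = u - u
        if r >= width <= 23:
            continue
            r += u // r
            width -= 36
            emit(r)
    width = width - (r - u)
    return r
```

r = r + 21 * width

Transformed code:
def g(r, u, width):
    width = width * (u < width)
    if 17 == width == u:
        raise ValueError(r)
    r = 11 * r - width
    record(r)
    if 24 < r >= u:
        r = r - r
    else:
        r = r + 21 * width
    for p in width:
        r = u - u
        if r >= width <= 23:
            continue
    width = width - (r - u)
    return r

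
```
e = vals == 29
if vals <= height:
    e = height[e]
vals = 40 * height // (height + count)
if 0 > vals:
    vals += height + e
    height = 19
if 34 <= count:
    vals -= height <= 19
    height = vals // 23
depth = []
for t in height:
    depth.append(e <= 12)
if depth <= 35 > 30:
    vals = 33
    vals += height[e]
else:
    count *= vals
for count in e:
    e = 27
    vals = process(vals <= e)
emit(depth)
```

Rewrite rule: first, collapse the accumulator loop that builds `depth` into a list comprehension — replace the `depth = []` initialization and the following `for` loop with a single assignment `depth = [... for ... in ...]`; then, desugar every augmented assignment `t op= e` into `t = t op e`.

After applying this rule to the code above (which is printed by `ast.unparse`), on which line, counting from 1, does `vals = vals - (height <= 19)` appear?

9

Transformed code:
e = vals == 29
if vals <= height:
    e = height[e]
vals = 40 * height // (height + count)
if 0 > vals:
    vals = vals + (height + e)
    height = 19
if 34 <= count:
    vals = vals - (height <= 19)
    height = vals // 23
depth = [e <= 12 for t in height]
if depth <= 35 > 30:
    vals = 33
    vals = vals + height[e]
else:
    count = count * vals
for count in e:
    e = 27
    vals = process(vals <= e)
emit(depth)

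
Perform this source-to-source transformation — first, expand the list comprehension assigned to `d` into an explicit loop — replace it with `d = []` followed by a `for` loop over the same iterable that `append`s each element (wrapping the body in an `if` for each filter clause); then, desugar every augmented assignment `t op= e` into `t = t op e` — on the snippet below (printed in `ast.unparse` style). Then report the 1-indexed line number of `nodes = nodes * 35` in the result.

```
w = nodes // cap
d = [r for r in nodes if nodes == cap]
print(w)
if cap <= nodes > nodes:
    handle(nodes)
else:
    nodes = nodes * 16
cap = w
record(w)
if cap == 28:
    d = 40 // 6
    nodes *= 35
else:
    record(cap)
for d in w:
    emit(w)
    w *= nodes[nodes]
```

Transformed code:
w = nodes // cap
d = []
for r in nodes:
    if nodes == cap:
        d.append(r)
print(w)
if cap <= nodes > nodes:
    handle(nodes)
else:
    nodes = nodes * 16
cap = w
record(w)
if cap == 28:
    d = 40 // 6
    nodes = nodes * 35
else:
    record(cap)
for d in w:
    emit(w)
    w = w * nodes[nodes]

15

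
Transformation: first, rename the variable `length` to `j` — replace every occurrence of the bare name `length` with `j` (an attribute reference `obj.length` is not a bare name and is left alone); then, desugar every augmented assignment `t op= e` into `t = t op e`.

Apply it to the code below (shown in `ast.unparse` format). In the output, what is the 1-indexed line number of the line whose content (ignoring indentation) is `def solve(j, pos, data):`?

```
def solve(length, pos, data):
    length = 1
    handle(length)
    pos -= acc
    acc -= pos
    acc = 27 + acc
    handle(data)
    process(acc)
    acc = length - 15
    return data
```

Transformed code:
def solve(j, pos, data):
    j = 1
    handle(j)
    pos = pos - acc
    acc = acc - pos
    acc = 27 + acc
    handle(data)
    process(acc)
    acc = j - 15
    return data

1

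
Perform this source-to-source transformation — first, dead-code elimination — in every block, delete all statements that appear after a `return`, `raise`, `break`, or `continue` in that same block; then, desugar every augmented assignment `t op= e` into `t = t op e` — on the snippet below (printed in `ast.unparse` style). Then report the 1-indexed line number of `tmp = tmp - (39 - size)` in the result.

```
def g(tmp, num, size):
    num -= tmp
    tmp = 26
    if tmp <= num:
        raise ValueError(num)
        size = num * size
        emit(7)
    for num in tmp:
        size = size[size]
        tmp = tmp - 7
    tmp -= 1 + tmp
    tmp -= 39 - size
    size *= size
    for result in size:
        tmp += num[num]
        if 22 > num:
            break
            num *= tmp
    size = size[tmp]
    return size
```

Transformed code:
def g(tmp, num, size):
    num = num - tmp
    tmp = 26
    if tmp <= num:
        raise ValueError(num)
    for num in tmp:
        size = size[size]
        tmp = tmp - 7
    tmp = tmp - (1 + tmp)
    tmp = tmp - (39 - size)
    size = size * size
    for result in size:
        tmp = tmp + num[num]
        if 22 > num:
            break
    size = size[tmp]
    return size

10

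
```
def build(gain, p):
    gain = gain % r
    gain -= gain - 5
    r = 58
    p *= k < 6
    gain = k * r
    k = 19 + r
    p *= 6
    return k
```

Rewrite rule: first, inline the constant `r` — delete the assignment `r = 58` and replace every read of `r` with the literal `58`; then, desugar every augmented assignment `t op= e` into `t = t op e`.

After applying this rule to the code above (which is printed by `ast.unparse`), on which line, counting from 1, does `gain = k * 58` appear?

5

Transformed code:
def build(gain, p):
    gain = gain % 58
    gain = gain - (gain - 5)
    p = p * (k < 6)
    gain = k * 58
    k = 19 + 58
    p = p * 6
    return k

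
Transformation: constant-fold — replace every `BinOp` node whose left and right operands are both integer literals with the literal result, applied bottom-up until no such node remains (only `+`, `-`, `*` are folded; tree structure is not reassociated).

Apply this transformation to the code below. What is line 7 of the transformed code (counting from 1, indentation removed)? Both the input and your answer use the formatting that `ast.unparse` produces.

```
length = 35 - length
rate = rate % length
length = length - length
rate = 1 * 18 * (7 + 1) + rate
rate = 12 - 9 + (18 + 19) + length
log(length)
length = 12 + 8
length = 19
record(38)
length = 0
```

Transformed code:
length = 35 - length
rate = rate % length
length = length - length
rate = 144 + rate
rate = 40 + length
log(length)
length = 20
length = 19
record(38)
length = 0

length = 20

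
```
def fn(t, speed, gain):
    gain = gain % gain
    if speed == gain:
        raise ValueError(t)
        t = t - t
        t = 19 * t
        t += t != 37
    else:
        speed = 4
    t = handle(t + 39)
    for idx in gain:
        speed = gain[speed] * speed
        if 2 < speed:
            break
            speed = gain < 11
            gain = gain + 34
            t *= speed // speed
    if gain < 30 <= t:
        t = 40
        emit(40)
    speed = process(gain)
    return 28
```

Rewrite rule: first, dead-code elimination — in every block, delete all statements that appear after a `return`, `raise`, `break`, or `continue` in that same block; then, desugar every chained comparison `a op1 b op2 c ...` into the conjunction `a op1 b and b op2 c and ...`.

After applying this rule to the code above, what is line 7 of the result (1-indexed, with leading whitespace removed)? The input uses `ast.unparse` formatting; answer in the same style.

t = handle(t + 39)

Transformed code:
def fn(t, speed, gain):
    gain = gain % gain
    if speed == gain:
        raise ValueError(t)
    else:
        speed = 4
    t = handle(t + 39)
    for idx in gain:
        speed = gain[speed] * speed
        if 2 < speed:
            break
    if gain < 30 and 30 <= t:
        t = 40
        emit(40)
    speed = process(gain)
    return 28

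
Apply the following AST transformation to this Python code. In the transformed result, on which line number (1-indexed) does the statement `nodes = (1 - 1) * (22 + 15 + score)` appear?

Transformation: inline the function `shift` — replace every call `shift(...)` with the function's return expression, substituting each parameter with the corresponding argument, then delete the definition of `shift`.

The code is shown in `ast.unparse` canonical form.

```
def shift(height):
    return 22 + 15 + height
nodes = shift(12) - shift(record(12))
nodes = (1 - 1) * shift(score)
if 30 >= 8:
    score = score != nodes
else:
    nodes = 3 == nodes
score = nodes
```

Transformed code:
nodes = 22 + 15 + 12 - (22 + 15 + record(12))
nodes = (1 - 1) * (22 + 15 + score)
if 30 >= 8:
    score = score != nodes
else:
    nodes = 3 == nodes
score = nodes

2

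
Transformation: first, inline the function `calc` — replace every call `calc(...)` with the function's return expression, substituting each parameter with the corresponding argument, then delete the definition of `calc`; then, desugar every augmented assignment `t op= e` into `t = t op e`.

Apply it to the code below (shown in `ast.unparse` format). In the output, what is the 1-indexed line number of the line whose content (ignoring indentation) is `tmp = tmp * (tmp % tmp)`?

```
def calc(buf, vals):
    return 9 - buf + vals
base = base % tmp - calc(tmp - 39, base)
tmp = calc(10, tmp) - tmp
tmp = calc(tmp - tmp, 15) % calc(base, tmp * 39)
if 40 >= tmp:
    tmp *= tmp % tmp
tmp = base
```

5

Transformed code:
base = base % tmp - (9 - (tmp - 39) + base)
tmp = 9 - 10 + tmp - tmp
tmp = (9 - (tmp - tmp) + 15) % (9 - base + tmp * 39)
if 40 >= tmp:
    tmp = tmp * (tmp % tmp)
tmp = base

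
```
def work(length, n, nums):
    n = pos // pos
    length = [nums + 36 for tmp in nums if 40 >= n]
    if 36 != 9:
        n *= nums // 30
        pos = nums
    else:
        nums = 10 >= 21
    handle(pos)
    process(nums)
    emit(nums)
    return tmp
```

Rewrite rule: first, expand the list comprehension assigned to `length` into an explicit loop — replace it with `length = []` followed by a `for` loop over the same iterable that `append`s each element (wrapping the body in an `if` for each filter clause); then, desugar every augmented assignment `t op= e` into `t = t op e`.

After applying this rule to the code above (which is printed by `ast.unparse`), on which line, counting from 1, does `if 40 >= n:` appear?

5

Transformed code:
def work(length, n, nums):
    n = pos // pos
    length = []
    for tmp in nums:
        if 40 >= n:
            length.append(nums + 36)
    if 36 != 9:
        n = n * (nums // 30)
        pos = nums
    else:
        nums = 10 >= 21
    handle(pos)
    process(nums)
    emit(nums)
    return tmp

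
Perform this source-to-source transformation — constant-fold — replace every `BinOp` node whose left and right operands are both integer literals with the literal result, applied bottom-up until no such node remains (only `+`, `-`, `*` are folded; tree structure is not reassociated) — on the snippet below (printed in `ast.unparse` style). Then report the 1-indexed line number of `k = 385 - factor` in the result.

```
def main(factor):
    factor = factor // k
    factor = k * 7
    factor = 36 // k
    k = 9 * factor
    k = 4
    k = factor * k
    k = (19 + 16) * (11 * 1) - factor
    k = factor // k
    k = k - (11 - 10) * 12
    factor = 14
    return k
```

8

Transformed code:
def main(factor):
    factor = factor // k
    factor = k * 7
    factor = 36 // k
    k = 9 * factor
    k = 4
    k = factor * k
    k = 385 - factor
    k = factor // k
    k = k - 12
    factor = 14
    return k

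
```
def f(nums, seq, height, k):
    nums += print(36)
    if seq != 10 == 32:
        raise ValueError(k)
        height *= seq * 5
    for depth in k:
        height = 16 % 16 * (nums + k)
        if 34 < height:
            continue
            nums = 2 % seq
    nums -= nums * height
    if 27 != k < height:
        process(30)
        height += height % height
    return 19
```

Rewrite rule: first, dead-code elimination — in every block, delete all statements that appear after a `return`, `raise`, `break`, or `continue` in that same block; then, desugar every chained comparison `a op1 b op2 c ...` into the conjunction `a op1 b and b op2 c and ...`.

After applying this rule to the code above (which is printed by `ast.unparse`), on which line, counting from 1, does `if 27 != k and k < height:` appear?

Transformed code:
def f(nums, seq, height, k):
    nums += print(36)
    if seq != 10 and 10 == 32:
        raise ValueError(k)
    for depth in k:
        height = 16 % 16 * (nums + k)
        if 34 < height:
            continue
    nums -= nums * height
    if 27 != k and k < height:
        process(30)
        height += height % height
    return 19

10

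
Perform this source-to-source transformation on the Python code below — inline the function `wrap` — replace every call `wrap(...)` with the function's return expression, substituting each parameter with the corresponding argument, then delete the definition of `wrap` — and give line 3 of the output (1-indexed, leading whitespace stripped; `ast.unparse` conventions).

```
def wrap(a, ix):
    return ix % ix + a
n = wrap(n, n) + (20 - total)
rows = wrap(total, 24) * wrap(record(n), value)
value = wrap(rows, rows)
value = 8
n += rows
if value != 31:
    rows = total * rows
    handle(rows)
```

Transformed code:
n = n % n + n + (20 - total)
rows = (24 % 24 + total) * (value % value + record(n))
value = rows % rows + rows
value = 8
n += rows
if value != 31:
    rows = total * rows
    handle(rows)

value = rows % rows + rows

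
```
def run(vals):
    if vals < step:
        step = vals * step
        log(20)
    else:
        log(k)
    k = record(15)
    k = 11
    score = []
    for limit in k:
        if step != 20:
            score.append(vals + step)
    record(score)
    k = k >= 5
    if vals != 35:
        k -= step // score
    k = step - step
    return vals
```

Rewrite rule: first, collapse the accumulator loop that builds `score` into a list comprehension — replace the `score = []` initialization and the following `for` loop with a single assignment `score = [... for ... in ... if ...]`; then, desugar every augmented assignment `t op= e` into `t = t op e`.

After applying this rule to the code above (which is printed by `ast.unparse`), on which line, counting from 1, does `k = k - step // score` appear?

Transformed code:
def run(vals):
    if vals < step:
        step = vals * step
        log(20)
    else:
        log(k)
    k = record(15)
    k = 11
    score = [vals + step for limit in k if step != 20]
    record(score)
    k = k >= 5
    if vals != 35:
        k = k - step // score
    k = step - step
    return vals

13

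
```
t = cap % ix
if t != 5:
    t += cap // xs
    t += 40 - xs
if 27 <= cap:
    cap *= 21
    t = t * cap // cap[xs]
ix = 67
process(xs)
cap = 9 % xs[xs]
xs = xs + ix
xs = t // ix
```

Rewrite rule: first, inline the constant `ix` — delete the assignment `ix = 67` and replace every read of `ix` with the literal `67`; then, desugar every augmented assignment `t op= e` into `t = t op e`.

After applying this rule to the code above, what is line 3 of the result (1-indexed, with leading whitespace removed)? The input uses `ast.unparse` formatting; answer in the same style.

t = t + cap // xs

Transformed code:
t = cap % 67
if t != 5:
    t = t + cap // xs
    t = t + (40 - xs)
if 27 <= cap:
    cap = cap * 21
    t = t * cap // cap[xs]
process(xs)
cap = 9 % xs[xs]
xs = xs + 67
xs = t // 67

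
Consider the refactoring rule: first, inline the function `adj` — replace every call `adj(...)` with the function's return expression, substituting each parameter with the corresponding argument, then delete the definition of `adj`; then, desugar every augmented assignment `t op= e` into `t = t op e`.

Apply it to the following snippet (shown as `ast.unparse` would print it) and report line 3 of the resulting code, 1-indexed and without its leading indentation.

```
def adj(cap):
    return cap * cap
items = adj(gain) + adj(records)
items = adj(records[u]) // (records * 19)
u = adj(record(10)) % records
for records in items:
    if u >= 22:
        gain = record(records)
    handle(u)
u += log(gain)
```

Transformed code:
items = gain * gain + records * records
items = records[u] * records[u] // (records * 19)
u = record(10) * record(10) % records
for records in items:
    if u >= 22:
        gain = record(records)
    handle(u)
u = u + log(gain)

u = record(10) * record(10) % records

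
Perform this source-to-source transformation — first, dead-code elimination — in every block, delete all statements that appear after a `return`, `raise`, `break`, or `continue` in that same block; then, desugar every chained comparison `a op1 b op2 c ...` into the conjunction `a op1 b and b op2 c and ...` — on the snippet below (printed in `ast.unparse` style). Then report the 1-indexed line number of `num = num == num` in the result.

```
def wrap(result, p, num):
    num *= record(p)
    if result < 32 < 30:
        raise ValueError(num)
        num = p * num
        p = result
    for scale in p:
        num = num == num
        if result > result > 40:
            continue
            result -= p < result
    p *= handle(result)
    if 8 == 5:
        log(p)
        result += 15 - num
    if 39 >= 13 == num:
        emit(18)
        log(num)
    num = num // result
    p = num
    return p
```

Transformed code:
def wrap(result, p, num):
    num *= record(p)
    if result < 32 and 32 < 30:
        raise ValueError(num)
    for scale in p:
        num = num == num
        if result > result and result > 40:
            continue
    p *= handle(result)
    if 8 == 5:
        log(p)
        result += 15 - num
    if 39 >= 13 and 13 == num:
        emit(18)
        log(num)
    num = num // result
    p = num
    return p

6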